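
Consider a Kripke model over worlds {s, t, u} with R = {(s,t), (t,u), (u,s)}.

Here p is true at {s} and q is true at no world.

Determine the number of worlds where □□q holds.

s: successors {t}; □q there: t:F. ✗
t: successors {u}; □q there: u:F. ✗
u: successors {s}; □q there: s:F. ✗
Satisfying worlds: ∅.

0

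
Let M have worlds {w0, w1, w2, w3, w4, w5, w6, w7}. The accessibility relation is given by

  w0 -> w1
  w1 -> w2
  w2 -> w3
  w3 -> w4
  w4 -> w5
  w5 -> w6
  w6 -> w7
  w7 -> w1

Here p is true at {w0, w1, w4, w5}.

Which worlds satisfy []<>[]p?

{w1, w2, w5}

w0: successors {w1}; <>[]p there: w1:F. ✗
w1: successors {w2}; <>[]p there: w2:T. ✓
w2: successors {w3}; <>[]p there: w3:T. ✓
w3: successors {w4}; <>[]p there: w4:F. ✗
w4: successors {w5}; <>[]p there: w5:F. ✗
w5: successors {w6}; <>[]p there: w6:T. ✓
w6: successors {w7}; <>[]p there: w7:F. ✗
w7: successors {w1}; <>[]p there: w1:F. ✗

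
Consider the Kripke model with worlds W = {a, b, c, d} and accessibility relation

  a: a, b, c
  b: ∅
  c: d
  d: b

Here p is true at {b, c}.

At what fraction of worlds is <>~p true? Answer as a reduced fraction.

1/2

a: successors {a, b, c}; ~p there: a:T, b:F, c:F. ✓
b: no successors, so <>~p fails. ✗
c: successors {d}; ~p there: d:T. ✓
d: successors {b}; ~p there: b:F. ✗
That's 2 of 4 worlds, so 2/4 = 1/2.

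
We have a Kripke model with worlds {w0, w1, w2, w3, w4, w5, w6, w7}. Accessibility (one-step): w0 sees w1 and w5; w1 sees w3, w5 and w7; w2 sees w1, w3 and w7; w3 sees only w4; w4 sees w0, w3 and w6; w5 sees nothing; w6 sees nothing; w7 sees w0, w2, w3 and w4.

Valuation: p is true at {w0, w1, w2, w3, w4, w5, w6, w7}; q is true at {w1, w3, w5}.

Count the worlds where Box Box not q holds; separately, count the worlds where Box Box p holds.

For Box Box not q:
w0: successors {w1, w5}; Box not q there: w1:F, w5:T. ✗
w1: successors {w3, w5, w7}; Box not q there: w3:T, w5:T, w7:F. ✗
w2: successors {w1, w3, w7}; Box not q there: w1:F, w3:T, w7:F. ✗
w3: successors {w4}; Box not q there: w4:F. ✗
w4: successors {w0, w3, w6}; Box not q there: w0:F, w3:T, w6:T. ✗
w5: no successors, so Box Box not q holds vacuously. ✓
w6: no successors, so Box Box not q holds vacuously. ✓
w7: successors {w0, w2, w3, w4}; Box not q there: w0:F, w2:F, w3:T, w4:F. ✗
— 2 worlds.
For Box Box p:
w0: successors {w1, w5}; Box p there: w1:T, w5:T. ✓
w1: successors {w3, w5, w7}; Box p there: w3:T, w5:T, w7:T. ✓
w2: successors {w1, w3, w7}; Box p there: w1:T, w3:T, w7:T. ✓
w3: successors {w4}; Box p there: w4:T. ✓
w4: successors {w0, w3, w6}; Box p there: w0:T, w3:T, w6:T. ✓
w5: no successors, so Box Box p holds vacuously. ✓
w6: no successors, so Box Box p holds vacuously. ✓
w7: successors {w0, w2, w3, w4}; Box p there: w0:T, w2:T, w3:T, w4:T. ✓
— 8 worlds.

2 and 8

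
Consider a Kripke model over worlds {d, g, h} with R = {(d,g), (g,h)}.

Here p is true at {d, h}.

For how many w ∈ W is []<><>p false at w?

2

d: successors {g}; <><>p there: g:F. ✗
g: successors {h}; <><>p there: h:F. ✗
h: no successors, so []<><>p holds vacuously. ✓
Satisfying worlds: {h}.
So []<><>p fails at the other 2 worlds.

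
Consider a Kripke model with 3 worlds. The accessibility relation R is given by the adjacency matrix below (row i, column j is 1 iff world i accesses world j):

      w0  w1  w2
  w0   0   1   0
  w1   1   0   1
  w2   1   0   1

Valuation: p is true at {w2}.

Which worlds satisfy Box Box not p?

w0: successors {w1}; Box not p there: w1:F. ✗
w1: successors {w0, w2}; Box not p there: w0:T, w2:F. ✗
w2: successors {w0, w2}; Box not p there: w0:T, w2:F. ✗

∅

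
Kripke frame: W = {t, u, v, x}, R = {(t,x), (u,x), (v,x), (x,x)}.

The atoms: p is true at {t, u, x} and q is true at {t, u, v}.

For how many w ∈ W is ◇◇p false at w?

t: successors {x}; ◇p there: x:T. ✓
u: successors {x}; ◇p there: x:T. ✓
v: successors {x}; ◇p there: x:T. ✓
x: successors {x}; ◇p there: x:T. ✓
Satisfying worlds: {t, u, v, x}.
So ◇◇p fails at the other 0 worlds.

0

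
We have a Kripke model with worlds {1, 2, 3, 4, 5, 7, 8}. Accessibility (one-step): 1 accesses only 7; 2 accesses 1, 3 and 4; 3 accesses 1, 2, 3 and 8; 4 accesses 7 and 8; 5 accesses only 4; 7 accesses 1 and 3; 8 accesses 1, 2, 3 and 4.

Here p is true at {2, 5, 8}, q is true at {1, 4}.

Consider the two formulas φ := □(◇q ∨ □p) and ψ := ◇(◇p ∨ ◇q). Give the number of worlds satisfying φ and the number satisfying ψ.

For □(◇q ∨ □p):
1: successors {7}; ◇q ∨ □p there: 7:T. ✓
2: successors {1, 3, 4}; ◇q ∨ □p there: 1:F, 3:T, 4:F. ✗
3: successors {1, 2, 3, 8}; ◇q ∨ □p there: 1:F, 2:T, 3:T, 8:T. ✗
4: successors {7, 8}; ◇q ∨ □p there: 7:T, 8:T. ✓
5: successors {4}; ◇q ∨ □p there: 4:F. ✗
7: successors {1, 3}; ◇q ∨ □p there: 1:F, 3:T. ✗
8: successors {1, 2, 3, 4}; ◇q ∨ □p there: 1:F, 2:T, 3:T, 4:F. ✗
— 2 worlds.
For ◇(◇p ∨ ◇q):
1: successors {7}; ◇p ∨ ◇q there: 7:T. ✓
2: successors {1, 3, 4}; ◇p ∨ ◇q there: 1:F, 3:T, 4:T. ✓
3: successors {1, 2, 3, 8}; ◇p ∨ ◇q there: 1:F, 2:T, 3:T, 8:T. ✓
4: successors {7, 8}; ◇p ∨ ◇q there: 7:T, 8:T. ✓
5: successors {4}; ◇p ∨ ◇q there: 4:T. ✓
7: successors {1, 3}; ◇p ∨ ◇q there: 1:F, 3:T. ✓
8: successors {1, 2, 3, 4}; ◇p ∨ ◇q there: 1:F, 2:T, 3:T, 4:T. ✓
— 7 worlds.

2 and 7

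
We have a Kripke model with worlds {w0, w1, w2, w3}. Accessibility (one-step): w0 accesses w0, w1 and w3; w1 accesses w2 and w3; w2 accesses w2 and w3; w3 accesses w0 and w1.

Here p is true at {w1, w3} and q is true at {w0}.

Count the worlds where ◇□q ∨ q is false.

w0: ◇□q is F, q is T. ✓
w1: ◇□q is F, q is F. ✗
w2: ◇□q is F, q is F. ✗
w3: ◇□q is F, q is F. ✗
Satisfying worlds: {w0}.
So ◇□q ∨ q fails at the other 3 worlds.

3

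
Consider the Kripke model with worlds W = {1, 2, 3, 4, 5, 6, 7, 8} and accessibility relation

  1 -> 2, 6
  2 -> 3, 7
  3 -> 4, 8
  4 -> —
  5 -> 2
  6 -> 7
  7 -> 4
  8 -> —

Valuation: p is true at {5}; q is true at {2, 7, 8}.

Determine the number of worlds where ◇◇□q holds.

2

1: successors {2, 6}; ◇□q there: 2:F, 6:F. ✗
2: successors {3, 7}; ◇□q there: 3:T, 7:T. ✓
3: successors {4, 8}; ◇□q there: 4:F, 8:F. ✗
4: no successors, so ◇◇□q fails. ✗
5: successors {2}; ◇□q there: 2:F. ✗
6: successors {7}; ◇□q there: 7:T. ✓
7: successors {4}; ◇□q there: 4:F. ✗
8: no successors, so ◇◇□q fails. ✗
Satisfying worlds: {2, 6}.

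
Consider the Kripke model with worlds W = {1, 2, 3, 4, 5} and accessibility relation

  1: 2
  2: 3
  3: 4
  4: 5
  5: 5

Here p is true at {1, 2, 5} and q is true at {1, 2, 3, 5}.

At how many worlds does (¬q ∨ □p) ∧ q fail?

1: ¬q ∨ □p is T, q is T. ✓
2: ¬q ∨ □p is F, q is T. ✗
3: ¬q ∨ □p is F, q is T. ✗
4: ¬q ∨ □p is T, q is F. ✗
5: ¬q ∨ □p is T, q is T. ✓
Satisfying worlds: {1, 5}.
So (¬q ∨ □p) ∧ q fails at the other 3 worlds.

3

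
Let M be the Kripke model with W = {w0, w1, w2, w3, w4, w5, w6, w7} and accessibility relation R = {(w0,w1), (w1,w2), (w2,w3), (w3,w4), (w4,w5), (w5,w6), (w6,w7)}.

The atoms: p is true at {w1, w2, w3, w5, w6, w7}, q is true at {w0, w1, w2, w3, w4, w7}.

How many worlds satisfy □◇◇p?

w0: successors {w1}; ◇◇p there: w1:T. ✓
w1: successors {w2}; ◇◇p there: w2:F. ✗
w2: successors {w3}; ◇◇p there: w3:T. ✓
w3: successors {w4}; ◇◇p there: w4:T. ✓
w4: successors {w5}; ◇◇p there: w5:T. ✓
w5: successors {w6}; ◇◇p there: w6:F. ✗
w6: successors {w7}; ◇◇p there: w7:F. ✗
w7: no successors, so □◇◇p holds vacuously. ✓
Satisfying worlds: {w0, w2, w3, w4, w7}.

5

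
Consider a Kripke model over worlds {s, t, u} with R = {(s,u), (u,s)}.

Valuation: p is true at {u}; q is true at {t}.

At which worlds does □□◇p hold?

{s, t}

s: successors {u}; □◇p there: u:T. ✓
t: no successors, so □□◇p holds vacuously. ✓
u: successors {s}; □◇p there: s:F. ✗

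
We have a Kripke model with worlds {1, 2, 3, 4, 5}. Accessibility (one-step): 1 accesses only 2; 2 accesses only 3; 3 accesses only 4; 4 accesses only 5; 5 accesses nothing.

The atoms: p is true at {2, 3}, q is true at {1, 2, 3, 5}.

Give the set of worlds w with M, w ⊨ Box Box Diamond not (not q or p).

{2, 4, 5}

1: successors {2}; Box Diamond not (not q or p) there: 2:F. ✗
2: successors {3}; Box Diamond not (not q or p) there: 3:T. ✓
3: successors {4}; Box Diamond not (not q or p) there: 4:F. ✗
4: successors {5}; Box Diamond not (not q or p) there: 5:T. ✓
5: no successors, so Box Box Diamond not (not q or p) holds vacuously. ✓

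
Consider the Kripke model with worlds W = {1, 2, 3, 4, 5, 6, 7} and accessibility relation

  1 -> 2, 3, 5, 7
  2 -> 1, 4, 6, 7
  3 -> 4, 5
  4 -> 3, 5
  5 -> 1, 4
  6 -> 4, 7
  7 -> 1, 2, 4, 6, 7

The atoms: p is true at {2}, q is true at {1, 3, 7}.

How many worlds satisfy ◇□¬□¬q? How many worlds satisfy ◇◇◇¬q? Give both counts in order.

For ◇□¬□¬q:
1: successors {2, 3, 5, 7}; □¬□¬q there: 2:T, 3:T, 5:T, 7:T. ✓
2: successors {1, 4, 6, 7}; □¬□¬q there: 1:F, 4:F, 6:T, 7:T. ✓
3: successors {4, 5}; □¬□¬q there: 4:F, 5:T. ✓
4: successors {3, 5}; □¬□¬q there: 3:T, 5:T. ✓
5: successors {1, 4}; □¬□¬q there: 1:F, 4:F. ✗
6: successors {4, 7}; □¬□¬q there: 4:F, 7:T. ✓
7: successors {1, 2, 4, 6, 7}; □¬□¬q there: 1:F, 2:T, 4:F, 6:T, 7:T. ✓
— 6 worlds.
For ◇◇◇¬q:
1: successors {2, 3, 5, 7}; ◇◇¬q there: 2:T, 3:T, 5:T, 7:T. ✓
2: successors {1, 4, 6, 7}; ◇◇¬q there: 1:T, 4:T, 6:T, 7:T. ✓
3: successors {4, 5}; ◇◇¬q there: 4:T, 5:T. ✓
4: successors {3, 5}; ◇◇¬q there: 3:T, 5:T. ✓
5: successors {1, 4}; ◇◇¬q there: 1:T, 4:T. ✓
6: successors {4, 7}; ◇◇¬q there: 4:T, 7:T. ✓
7: successors {1, 2, 4, 6, 7}; ◇◇¬q there: 1:T, 2:T, 4:T, 6:T, 7:T. ✓
— 7 worlds.

6 and 7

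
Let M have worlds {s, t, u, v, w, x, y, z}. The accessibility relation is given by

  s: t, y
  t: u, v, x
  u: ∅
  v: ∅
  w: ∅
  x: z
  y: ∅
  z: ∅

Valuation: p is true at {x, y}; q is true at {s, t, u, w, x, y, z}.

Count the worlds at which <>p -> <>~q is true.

s: <>p is T, <>~q is F. ✗
t: <>p is T, <>~q is T. ✓
u: <>p is F, <>~q is F. ✓
v: <>p is F, <>~q is F. ✓
w: <>p is F, <>~q is F. ✓
x: <>p is F, <>~q is F. ✓
y: <>p is F, <>~q is F. ✓
z: <>p is F, <>~q is F. ✓
Satisfying worlds: {t, u, v, w, x, y, z}.

7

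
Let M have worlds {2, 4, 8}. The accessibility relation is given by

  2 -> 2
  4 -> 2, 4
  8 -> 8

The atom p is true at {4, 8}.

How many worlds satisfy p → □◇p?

2: p is F, □◇p is F. ✓
4: p is T, □◇p is F. ✗
8: p is T, □◇p is T. ✓
Satisfying worlds: {2, 8}.

2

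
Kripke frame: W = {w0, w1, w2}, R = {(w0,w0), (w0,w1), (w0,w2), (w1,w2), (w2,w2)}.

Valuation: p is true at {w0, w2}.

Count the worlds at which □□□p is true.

w0: successors {w0, w1, w2}; □□p there: w0:F, w1:T, w2:T. ✗
w1: successors {w2}; □□p there: w2:T. ✓
w2: successors {w2}; □□p there: w2:T. ✓
Satisfying worlds: {w1, w2}.

2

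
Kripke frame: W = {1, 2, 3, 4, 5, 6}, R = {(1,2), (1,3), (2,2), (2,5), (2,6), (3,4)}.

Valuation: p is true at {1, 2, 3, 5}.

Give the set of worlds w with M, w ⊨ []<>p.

1: successors {2, 3}; <>p there: 2:T, 3:F. ✗
2: successors {2, 5, 6}; <>p there: 2:T, 5:F, 6:F. ✗
3: successors {4}; <>p there: 4:F. ✗
4: no successors, so []<>p holds vacuously. ✓
5: no successors, so []<>p holds vacuously. ✓
6: no successors, so []<>p holds vacuously. ✓

{4, 5, 6}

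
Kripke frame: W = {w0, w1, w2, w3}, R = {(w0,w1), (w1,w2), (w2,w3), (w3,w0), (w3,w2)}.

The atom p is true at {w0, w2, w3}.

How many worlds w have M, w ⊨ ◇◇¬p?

1

w0: successors {w1}; ◇¬p there: w1:F. ✗
w1: successors {w2}; ◇¬p there: w2:F. ✗
w2: successors {w3}; ◇¬p there: w3:F. ✗
w3: successors {w0, w2}; ◇¬p there: w0:T, w2:F. ✓
Satisfying worlds: {w3}.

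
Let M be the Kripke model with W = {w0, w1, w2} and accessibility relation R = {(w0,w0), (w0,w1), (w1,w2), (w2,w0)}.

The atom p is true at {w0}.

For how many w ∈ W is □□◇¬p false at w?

1

w0: successors {w0, w1}; □◇¬p there: w0:T, w1:F. ✗
w1: successors {w2}; □◇¬p there: w2:T. ✓
w2: successors {w0}; □◇¬p there: w0:T. ✓
Satisfying worlds: {w1, w2}.
So □□◇¬p fails at the other 1 world.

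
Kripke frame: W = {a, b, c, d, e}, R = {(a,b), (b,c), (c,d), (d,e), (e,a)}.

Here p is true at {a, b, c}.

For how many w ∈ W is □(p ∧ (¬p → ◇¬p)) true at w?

3

a: successors {b}; p ∧ (¬p → ◇¬p) there: b:T. ✓
b: successors {c}; p ∧ (¬p → ◇¬p) there: c:T. ✓
c: successors {d}; p ∧ (¬p → ◇¬p) there: d:F. ✗
d: successors {e}; p ∧ (¬p → ◇¬p) there: e:F. ✗
e: successors {a}; p ∧ (¬p → ◇¬p) there: a:T. ✓
Satisfying worlds: {a, b, e}.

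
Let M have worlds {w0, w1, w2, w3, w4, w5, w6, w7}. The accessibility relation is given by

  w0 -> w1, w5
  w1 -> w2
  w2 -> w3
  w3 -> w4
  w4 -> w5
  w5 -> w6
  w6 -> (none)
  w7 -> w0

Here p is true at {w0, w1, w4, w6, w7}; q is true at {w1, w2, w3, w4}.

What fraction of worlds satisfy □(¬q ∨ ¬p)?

3/4

w0: successors {w1, w5}; ¬q ∨ ¬p there: w1:F, w5:T. ✗
w1: successors {w2}; ¬q ∨ ¬p there: w2:T. ✓
w2: successors {w3}; ¬q ∨ ¬p there: w3:T. ✓
w3: successors {w4}; ¬q ∨ ¬p there: w4:F. ✗
w4: successors {w5}; ¬q ∨ ¬p there: w5:T. ✓
w5: successors {w6}; ¬q ∨ ¬p there: w6:T. ✓
w6: no successors, so □(¬q ∨ ¬p) holds vacuously. ✓
w7: successors {w0}; ¬q ∨ ¬p there: w0:T. ✓
That's 6 of 8 worlds, so 6/8 = 3/4.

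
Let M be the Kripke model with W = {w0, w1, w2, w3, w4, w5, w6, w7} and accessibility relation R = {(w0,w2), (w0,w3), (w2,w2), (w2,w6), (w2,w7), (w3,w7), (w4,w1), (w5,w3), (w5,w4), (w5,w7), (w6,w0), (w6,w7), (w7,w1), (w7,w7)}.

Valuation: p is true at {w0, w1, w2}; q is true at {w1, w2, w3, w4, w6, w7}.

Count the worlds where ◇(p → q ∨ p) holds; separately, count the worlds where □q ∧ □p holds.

For ◇(p → q ∨ p):
w0: successors {w2, w3}; p → q ∨ p there: w2:T, w3:T. ✓
w1: no successors, so ◇(p → q ∨ p) fails. ✗
w2: successors {w2, w6, w7}; p → q ∨ p there: w2:T, w6:T, w7:T. ✓
w3: successors {w7}; p → q ∨ p there: w7:T. ✓
w4: successors {w1}; p → q ∨ p there: w1:T. ✓
w5: successors {w3, w4, w7}; p → q ∨ p there: w3:T, w4:T, w7:T. ✓
w6: successors {w0, w7}; p → q ∨ p there: w0:T, w7:T. ✓
w7: successors {w1, w7}; p → q ∨ p there: w1:T, w7:T. ✓
— 7 worlds.
For □q ∧ □p:
w0: □q is T, □p is F. ✗
w1: □q is T, □p is T. ✓
w2: □q is T, □p is F. ✗
w3: □q is T, □p is F. ✗
w4: □q is T, □p is T. ✓
w5: □q is T, □p is F. ✗
w6: □q is F, □p is F. ✗
w7: □q is T, □p is F. ✗
— 2 worlds.

7 and 2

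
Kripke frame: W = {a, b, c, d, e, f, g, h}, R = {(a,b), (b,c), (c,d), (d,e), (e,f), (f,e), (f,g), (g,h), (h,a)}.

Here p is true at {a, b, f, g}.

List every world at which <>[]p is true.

{d, f, g, h}

a: successors {b}; []p there: b:F. ✗
b: successors {c}; []p there: c:F. ✗
c: successors {d}; []p there: d:F. ✗
d: successors {e}; []p there: e:T. ✓
e: successors {f}; []p there: f:F. ✗
f: successors {e, g}; []p there: e:T, g:F. ✓
g: successors {h}; []p there: h:T. ✓
h: successors {a}; []p there: a:T. ✓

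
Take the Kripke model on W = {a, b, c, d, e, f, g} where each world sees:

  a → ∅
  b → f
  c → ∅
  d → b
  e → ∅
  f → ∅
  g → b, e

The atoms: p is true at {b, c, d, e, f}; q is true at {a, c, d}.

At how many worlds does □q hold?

4

a: no successors, so □q holds vacuously. ✓
b: successors {f}; q there: f:F. ✗
c: no successors, so □q holds vacuously. ✓
d: successors {b}; q there: b:F. ✗
e: no successors, so □q holds vacuously. ✓
f: no successors, so □q holds vacuously. ✓
g: successors {b, e}; q there: b:F, e:F. ✗
Satisfying worlds: {a, c, e, f}.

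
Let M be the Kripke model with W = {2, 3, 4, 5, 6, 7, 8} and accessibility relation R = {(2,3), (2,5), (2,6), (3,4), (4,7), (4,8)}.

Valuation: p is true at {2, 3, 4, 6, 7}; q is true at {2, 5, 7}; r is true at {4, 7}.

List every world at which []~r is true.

{2, 5, 6, 7, 8}

2: successors {3, 5, 6}; ~r there: 3:T, 5:T, 6:T. ✓
3: successors {4}; ~r there: 4:F. ✗
4: successors {7, 8}; ~r there: 7:F, 8:T. ✗
5: no successors, so []~r holds vacuously. ✓
6: no successors, so []~r holds vacuously. ✓
7: no successors, so []~r holds vacuously. ✓
8: no successors, so []~r holds vacuously. ✓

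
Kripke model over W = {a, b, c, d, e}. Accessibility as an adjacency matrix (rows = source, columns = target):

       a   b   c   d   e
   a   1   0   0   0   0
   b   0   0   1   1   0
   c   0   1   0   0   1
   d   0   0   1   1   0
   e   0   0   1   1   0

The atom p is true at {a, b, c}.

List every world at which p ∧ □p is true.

a: p is T, □p is T. ✓
b: p is T, □p is F. ✗
c: p is T, □p is F. ✗
d: p is F, □p is F. ✗
e: p is F, □p is F. ✗

{a}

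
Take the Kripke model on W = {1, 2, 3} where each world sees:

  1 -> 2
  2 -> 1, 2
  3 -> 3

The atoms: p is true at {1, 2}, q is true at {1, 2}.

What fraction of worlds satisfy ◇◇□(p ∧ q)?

1: successors {2}; ◇□(p ∧ q) there: 2:T. ✓
2: successors {1, 2}; ◇□(p ∧ q) there: 1:T, 2:T. ✓
3: successors {3}; ◇□(p ∧ q) there: 3:F. ✗
That's 2 of 3 worlds, so 2/3.

2/3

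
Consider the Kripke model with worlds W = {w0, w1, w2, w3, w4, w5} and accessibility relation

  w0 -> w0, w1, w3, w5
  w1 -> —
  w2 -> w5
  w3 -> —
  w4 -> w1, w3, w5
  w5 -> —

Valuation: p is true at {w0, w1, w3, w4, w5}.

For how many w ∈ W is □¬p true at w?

w0: successors {w0, w1, w3, w5}; ¬p there: w0:F, w1:F, w3:F, w5:F. ✗
w1: no successors, so □¬p holds vacuously. ✓
w2: successors {w5}; ¬p there: w5:F. ✗
w3: no successors, so □¬p holds vacuously. ✓
w4: successors {w1, w3, w5}; ¬p there: w1:F, w3:F, w5:F. ✗
w5: no successors, so □¬p holds vacuously. ✓
Satisfying worlds: {w1, w3, w5}.

3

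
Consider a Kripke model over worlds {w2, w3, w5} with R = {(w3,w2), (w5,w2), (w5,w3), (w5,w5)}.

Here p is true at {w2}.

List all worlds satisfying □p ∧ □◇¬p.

w2: □p is T, □◇¬p is T. ✓
w3: □p is T, □◇¬p is F. ✗
w5: □p is F, □◇¬p is F. ✗

{w2}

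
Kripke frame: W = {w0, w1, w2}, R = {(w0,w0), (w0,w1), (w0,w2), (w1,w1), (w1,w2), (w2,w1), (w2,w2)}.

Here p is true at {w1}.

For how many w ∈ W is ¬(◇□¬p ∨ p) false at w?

w0: ◇□¬p ∨ p is F. ✓
w1: ◇□¬p ∨ p is T. ✗
w2: ◇□¬p ∨ p is F. ✓
Satisfying worlds: {w0, w2}.
So ¬(◇□¬p ∨ p) fails at the other 1 world.

1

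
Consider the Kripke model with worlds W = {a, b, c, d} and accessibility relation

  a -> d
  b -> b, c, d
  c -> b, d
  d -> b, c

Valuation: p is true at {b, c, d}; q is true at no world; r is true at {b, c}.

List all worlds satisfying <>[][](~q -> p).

{a, b, c, d}

a: successors {d}; [][](~q -> p) there: d:T. ✓
b: successors {b, c, d}; [][](~q -> p) there: b:T, c:T, d:T. ✓
c: successors {b, d}; [][](~q -> p) there: b:T, d:T. ✓
d: successors {b, c}; [][](~q -> p) there: b:T, c:T. ✓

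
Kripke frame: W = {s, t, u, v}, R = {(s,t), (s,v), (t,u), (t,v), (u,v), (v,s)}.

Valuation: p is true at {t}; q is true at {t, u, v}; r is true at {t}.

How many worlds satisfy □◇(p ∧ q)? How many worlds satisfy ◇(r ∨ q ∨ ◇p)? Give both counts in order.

1 and 4

For □◇(p ∧ q):
s: successors {t, v}; ◇(p ∧ q) there: t:F, v:F. ✗
t: successors {u, v}; ◇(p ∧ q) there: u:F, v:F. ✗
u: successors {v}; ◇(p ∧ q) there: v:F. ✗
v: successors {s}; ◇(p ∧ q) there: s:T. ✓
— 1 world.
For ◇(r ∨ q ∨ ◇p):
s: successors {t, v}; r ∨ q ∨ ◇p there: t:T, v:T. ✓
t: successors {u, v}; r ∨ q ∨ ◇p there: u:T, v:T. ✓
u: successors {v}; r ∨ q ∨ ◇p there: v:T. ✓
v: successors {s}; r ∨ q ∨ ◇p there: s:T. ✓
— 4 worlds.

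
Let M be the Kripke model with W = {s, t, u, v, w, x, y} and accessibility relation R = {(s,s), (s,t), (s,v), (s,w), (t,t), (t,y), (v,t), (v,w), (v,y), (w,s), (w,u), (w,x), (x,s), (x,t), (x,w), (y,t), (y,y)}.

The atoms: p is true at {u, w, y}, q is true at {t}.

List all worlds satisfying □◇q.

s: successors {s, t, v, w}; ◇q there: s:T, t:T, v:T, w:F. ✗
t: successors {t, y}; ◇q there: t:T, y:T. ✓
u: no successors, so □◇q holds vacuously. ✓
v: successors {t, w, y}; ◇q there: t:T, w:F, y:T. ✗
w: successors {s, u, x}; ◇q there: s:T, u:F, x:T. ✗
x: successors {s, t, w}; ◇q there: s:T, t:T, w:F. ✗
y: successors {t, y}; ◇q there: t:T, y:T. ✓

{t, u, y}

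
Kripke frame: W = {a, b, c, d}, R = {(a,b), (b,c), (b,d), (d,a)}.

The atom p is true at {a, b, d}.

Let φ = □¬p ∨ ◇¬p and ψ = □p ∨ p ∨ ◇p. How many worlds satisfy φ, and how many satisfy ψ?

For □¬p ∨ ◇¬p:
a: □¬p is F, ◇¬p is F. ✗
b: □¬p is F, ◇¬p is T. ✓
c: □¬p is T, ◇¬p is F. ✓
d: □¬p is F, ◇¬p is F. ✗
— 2 worlds.
For □p ∨ p ∨ ◇p:
a: □p is T, p ∨ ◇p is T. ✓
b: □p is F, p ∨ ◇p is T. ✓
c: □p is T, p ∨ ◇p is F. ✓
d: □p is T, p ∨ ◇p is T. ✓
— 4 worlds.

2 and 4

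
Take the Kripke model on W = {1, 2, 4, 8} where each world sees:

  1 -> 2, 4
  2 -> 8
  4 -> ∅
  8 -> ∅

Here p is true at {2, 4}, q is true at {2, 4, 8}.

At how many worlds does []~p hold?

3

1: successors {2, 4}; ~p there: 2:F, 4:F. ✗
2: successors {8}; ~p there: 8:T. ✓
4: no successors, so []~p holds vacuously. ✓
8: no successors, so []~p holds vacuously. ✓
Satisfying worlds: {2, 4, 8}.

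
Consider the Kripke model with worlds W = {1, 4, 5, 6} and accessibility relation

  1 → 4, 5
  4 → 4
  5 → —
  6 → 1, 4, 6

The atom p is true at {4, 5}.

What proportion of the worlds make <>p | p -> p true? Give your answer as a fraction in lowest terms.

1: <>p | p is T, p is F. ✗
4: <>p | p is T, p is T. ✓
5: <>p | p is T, p is T. ✓
6: <>p | p is T, p is F. ✗
That's 2 of 4 worlds, so 2/4 = 1/2.

1/2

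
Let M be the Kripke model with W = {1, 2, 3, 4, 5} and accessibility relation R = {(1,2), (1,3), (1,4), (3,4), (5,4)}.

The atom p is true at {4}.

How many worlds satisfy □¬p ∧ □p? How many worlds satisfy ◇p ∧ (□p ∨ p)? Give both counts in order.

For □¬p ∧ □p:
1: □¬p is F, □p is F. ✗
2: □¬p is T, □p is T. ✓
3: □¬p is F, □p is T. ✗
4: □¬p is T, □p is T. ✓
5: □¬p is F, □p is T. ✗
— 2 worlds.
For ◇p ∧ (□p ∨ p):
1: ◇p is T, □p ∨ p is F. ✗
2: ◇p is F, □p ∨ p is T. ✗
3: ◇p is T, □p ∨ p is T. ✓
4: ◇p is F, □p ∨ p is T. ✗
5: ◇p is T, □p ∨ p is T. ✓
— 2 worlds.

2 and 2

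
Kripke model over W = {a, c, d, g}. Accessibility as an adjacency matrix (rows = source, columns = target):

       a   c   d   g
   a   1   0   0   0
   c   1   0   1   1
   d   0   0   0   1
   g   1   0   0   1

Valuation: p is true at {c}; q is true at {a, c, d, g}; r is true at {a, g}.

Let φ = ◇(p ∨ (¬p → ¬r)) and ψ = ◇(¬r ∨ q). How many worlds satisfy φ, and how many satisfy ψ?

For ◇(p ∨ (¬p → ¬r)):
a: successors {a}; p ∨ (¬p → ¬r) there: a:F. ✗
c: successors {a, d, g}; p ∨ (¬p → ¬r) there: a:F, d:T, g:F. ✓
d: successors {g}; p ∨ (¬p → ¬r) there: g:F. ✗
g: successors {a, g}; p ∨ (¬p → ¬r) there: a:F, g:F. ✗
— 1 world.
For ◇(¬r ∨ q):
a: successors {a}; ¬r ∨ q there: a:T. ✓
c: successors {a, d, g}; ¬r ∨ q there: a:T, d:T, g:T. ✓
d: successors {g}; ¬r ∨ q there: g:T. ✓
g: successors {a, g}; ¬r ∨ q there: a:T, g:T. ✓
— 4 worlds.

1 and 4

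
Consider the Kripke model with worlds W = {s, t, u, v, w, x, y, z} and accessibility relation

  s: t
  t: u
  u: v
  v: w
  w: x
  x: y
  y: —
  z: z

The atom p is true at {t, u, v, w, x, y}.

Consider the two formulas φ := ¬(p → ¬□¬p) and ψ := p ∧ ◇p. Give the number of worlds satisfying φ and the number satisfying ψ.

For ¬(p → ¬□¬p):
s: p → ¬□¬p is T. ✗
t: p → ¬□¬p is T. ✗
u: p → ¬□¬p is T. ✗
v: p → ¬□¬p is T. ✗
w: p → ¬□¬p is T. ✗
x: p → ¬□¬p is T. ✗
y: p → ¬□¬p is F. ✓
z: p → ¬□¬p is T. ✗
— 1 world.
For p ∧ ◇p:
s: p is F, ◇p is T. ✗
t: p is T, ◇p is T. ✓
u: p is T, ◇p is T. ✓
v: p is T, ◇p is T. ✓
w: p is T, ◇p is T. ✓
x: p is T, ◇p is T. ✓
y: p is T, ◇p is F. ✗
z: p is F, ◇p is F. ✗
— 5 worlds.

1 and 5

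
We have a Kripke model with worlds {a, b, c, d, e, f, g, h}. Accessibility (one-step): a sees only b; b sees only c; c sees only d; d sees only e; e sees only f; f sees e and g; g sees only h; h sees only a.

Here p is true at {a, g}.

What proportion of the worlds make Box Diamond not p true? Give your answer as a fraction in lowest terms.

a: successors {b}; Diamond not p there: b:T. ✓
b: successors {c}; Diamond not p there: c:T. ✓
c: successors {d}; Diamond not p there: d:T. ✓
d: successors {e}; Diamond not p there: e:T. ✓
e: successors {f}; Diamond not p there: f:T. ✓
f: successors {e, g}; Diamond not p there: e:T, g:T. ✓
g: successors {h}; Diamond not p there: h:F. ✗
h: successors {a}; Diamond not p there: a:T. ✓
That's 7 of 8 worlds, so 7/8.

7/8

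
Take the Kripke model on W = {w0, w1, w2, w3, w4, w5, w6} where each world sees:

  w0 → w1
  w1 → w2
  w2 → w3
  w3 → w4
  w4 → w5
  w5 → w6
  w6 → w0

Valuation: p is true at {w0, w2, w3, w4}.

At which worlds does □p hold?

w0: successors {w1}; p there: w1:F. ✗
w1: successors {w2}; p there: w2:T. ✓
w2: successors {w3}; p there: w3:T. ✓
w3: successors {w4}; p there: w4:T. ✓
w4: successors {w5}; p there: w5:F. ✗
w5: successors {w6}; p there: w6:F. ✗
w6: successors {w0}; p there: w0:T. ✓

{w1, w2, w3, w6}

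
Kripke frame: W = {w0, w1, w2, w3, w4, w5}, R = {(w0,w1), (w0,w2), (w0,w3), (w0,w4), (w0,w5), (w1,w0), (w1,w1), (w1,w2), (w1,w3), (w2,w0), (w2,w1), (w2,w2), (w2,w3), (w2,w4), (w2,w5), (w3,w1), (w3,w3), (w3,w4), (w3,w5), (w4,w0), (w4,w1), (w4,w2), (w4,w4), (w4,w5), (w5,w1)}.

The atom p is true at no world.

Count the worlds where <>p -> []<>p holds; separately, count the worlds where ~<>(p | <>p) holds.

6 and 6

For <>p -> []<>p:
w0: <>p is F, []<>p is F. ✓
w1: <>p is F, []<>p is F. ✓
w2: <>p is F, []<>p is F. ✓
w3: <>p is F, []<>p is F. ✓
w4: <>p is F, []<>p is F. ✓
w5: <>p is F, []<>p is F. ✓
— 6 worlds.
For ~<>(p | <>p):
w0: <>(p | <>p) is F. ✓
w1: <>(p | <>p) is F. ✓
w2: <>(p | <>p) is F. ✓
w3: <>(p | <>p) is F. ✓
w4: <>(p | <>p) is F. ✓
w5: <>(p | <>p) is F. ✓
— 6 worlds.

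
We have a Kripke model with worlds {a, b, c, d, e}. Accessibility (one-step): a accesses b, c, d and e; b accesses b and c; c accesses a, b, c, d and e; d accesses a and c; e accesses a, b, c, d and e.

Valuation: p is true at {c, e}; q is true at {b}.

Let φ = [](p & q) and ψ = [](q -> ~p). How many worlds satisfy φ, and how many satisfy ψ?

0 and 5

For [](p & q):
a: successors {b, c, d, e}; p & q there: b:F, c:F, d:F, e:F. ✗
b: successors {b, c}; p & q there: b:F, c:F. ✗
c: successors {a, b, c, d, e}; p & q there: a:F, b:F, c:F, d:F, e:F. ✗
d: successors {a, c}; p & q there: a:F, c:F. ✗
e: successors {a, b, c, d, e}; p & q there: a:F, b:F, c:F, d:F, e:F. ✗
— 0 worlds.
For [](q -> ~p):
a: successors {b, c, d, e}; q -> ~p there: b:T, c:T, d:T, e:T. ✓
b: successors {b, c}; q -> ~p there: b:T, c:T. ✓
c: successors {a, b, c, d, e}; q -> ~p there: a:T, b:T, c:T, d:T, e:T. ✓
d: successors {a, c}; q -> ~p there: a:T, c:T. ✓
e: successors {a, b, c, d, e}; q -> ~p there: a:T, b:T, c:T, d:T, e:T. ✓
— 5 worlds.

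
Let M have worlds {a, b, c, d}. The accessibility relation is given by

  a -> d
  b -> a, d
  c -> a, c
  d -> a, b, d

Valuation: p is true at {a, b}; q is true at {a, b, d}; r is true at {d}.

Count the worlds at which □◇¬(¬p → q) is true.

a: successors {d}; ◇¬(¬p → q) there: d:F. ✗
b: successors {a, d}; ◇¬(¬p → q) there: a:F, d:F. ✗
c: successors {a, c}; ◇¬(¬p → q) there: a:F, c:T. ✗
d: successors {a, b, d}; ◇¬(¬p → q) there: a:F, b:F, d:F. ✗
Satisfying worlds: ∅.

0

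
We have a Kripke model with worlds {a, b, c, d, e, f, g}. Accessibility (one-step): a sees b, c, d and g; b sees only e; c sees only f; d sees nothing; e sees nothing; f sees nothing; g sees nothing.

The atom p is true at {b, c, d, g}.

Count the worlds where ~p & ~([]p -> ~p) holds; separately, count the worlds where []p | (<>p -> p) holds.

For ~p & ~([]p -> ~p):
a: ~p is T, ~([]p -> ~p) is F. ✗
b: ~p is F, ~([]p -> ~p) is F. ✗
c: ~p is F, ~([]p -> ~p) is F. ✗
d: ~p is F, ~([]p -> ~p) is T. ✗
e: ~p is T, ~([]p -> ~p) is F. ✗
f: ~p is T, ~([]p -> ~p) is F. ✗
g: ~p is F, ~([]p -> ~p) is T. ✗
— 0 worlds.
For []p | (<>p -> p):
a: []p is T, <>p -> p is F. ✓
b: []p is F, <>p -> p is T. ✓
c: []p is F, <>p -> p is T. ✓
d: []p is T, <>p -> p is T. ✓
e: []p is T, <>p -> p is T. ✓
f: []p is T, <>p -> p is T. ✓
g: []p is T, <>p -> p is T. ✓
— 7 worlds.

0 and 7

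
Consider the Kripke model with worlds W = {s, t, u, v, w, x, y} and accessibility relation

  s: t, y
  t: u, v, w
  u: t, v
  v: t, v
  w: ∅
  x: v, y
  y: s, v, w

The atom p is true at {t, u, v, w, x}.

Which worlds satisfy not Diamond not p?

s: Diamond not p is T. ✗
t: Diamond not p is F. ✓
u: Diamond not p is F. ✓
v: Diamond not p is F. ✓
w: Diamond not p is F. ✓
x: Diamond not p is T. ✗
y: Diamond not p is T. ✗

{t, u, v, w}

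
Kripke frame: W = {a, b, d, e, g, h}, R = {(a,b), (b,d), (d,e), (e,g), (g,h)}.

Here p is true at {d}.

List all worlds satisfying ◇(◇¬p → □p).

{a, g}

a: successors {b}; ◇¬p → □p there: b:T. ✓
b: successors {d}; ◇¬p → □p there: d:F. ✗
d: successors {e}; ◇¬p → □p there: e:F. ✗
e: successors {g}; ◇¬p → □p there: g:F. ✗
g: successors {h}; ◇¬p → □p there: h:T. ✓
h: no successors, so ◇(◇¬p → □p) fails. ✗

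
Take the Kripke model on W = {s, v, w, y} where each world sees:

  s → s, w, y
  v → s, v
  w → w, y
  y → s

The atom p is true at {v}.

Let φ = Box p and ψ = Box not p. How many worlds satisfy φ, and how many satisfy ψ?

For Box p:
s: successors {s, w, y}; p there: s:F, w:F, y:F. ✗
v: successors {s, v}; p there: s:F, v:T. ✗
w: successors {w, y}; p there: w:F, y:F. ✗
y: successors {s}; p there: s:F. ✗
— 0 worlds.
For Box not p:
s: successors {s, w, y}; not p there: s:T, w:T, y:T. ✓
v: successors {s, v}; not p there: s:T, v:F. ✗
w: successors {w, y}; not p there: w:T, y:T. ✓
y: successors {s}; not p there: s:T. ✓
— 3 worlds.

0 and 3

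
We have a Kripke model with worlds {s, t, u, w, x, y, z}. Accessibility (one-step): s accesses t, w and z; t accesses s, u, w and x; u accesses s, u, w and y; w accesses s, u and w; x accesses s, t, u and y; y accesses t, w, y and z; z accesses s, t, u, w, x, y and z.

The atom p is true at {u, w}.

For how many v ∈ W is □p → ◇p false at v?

0

s: □p is F, ◇p is T. ✓
t: □p is F, ◇p is T. ✓
u: □p is F, ◇p is T. ✓
w: □p is F, ◇p is T. ✓
x: □p is F, ◇p is T. ✓
y: □p is F, ◇p is T. ✓
z: □p is F, ◇p is T. ✓
Satisfying worlds: {s, t, u, w, x, y, z}.
So □p → ◇p fails at the other 0 worlds.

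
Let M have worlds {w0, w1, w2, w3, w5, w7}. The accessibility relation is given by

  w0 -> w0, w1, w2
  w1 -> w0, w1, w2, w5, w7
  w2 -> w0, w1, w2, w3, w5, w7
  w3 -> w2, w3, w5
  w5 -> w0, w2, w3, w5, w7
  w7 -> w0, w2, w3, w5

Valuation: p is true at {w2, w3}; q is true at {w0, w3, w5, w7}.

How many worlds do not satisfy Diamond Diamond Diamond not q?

0

w0: successors {w0, w1, w2}; Diamond Diamond not q there: w0:T, w1:T, w2:T. ✓
w1: successors {w0, w1, w2, w5, w7}; Diamond Diamond not q there: w0:T, w1:T, w2:T, w5:T, w7:T. ✓
w2: successors {w0, w1, w2, w3, w5, w7}; Diamond Diamond not q there: w0:T, w1:T, w2:T, w3:T, w5:T, w7:T. ✓
w3: successors {w2, w3, w5}; Diamond Diamond not q there: w2:T, w3:T, w5:T. ✓
w5: successors {w0, w2, w3, w5, w7}; Diamond Diamond not q there: w0:T, w2:T, w3:T, w5:T, w7:T. ✓
w7: successors {w0, w2, w3, w5}; Diamond Diamond not q there: w0:T, w2:T, w3:T, w5:T. ✓
Satisfying worlds: {w0, w1, w2, w3, w5, w7}.
So Diamond Diamond Diamond not q fails at the other 0 worlds.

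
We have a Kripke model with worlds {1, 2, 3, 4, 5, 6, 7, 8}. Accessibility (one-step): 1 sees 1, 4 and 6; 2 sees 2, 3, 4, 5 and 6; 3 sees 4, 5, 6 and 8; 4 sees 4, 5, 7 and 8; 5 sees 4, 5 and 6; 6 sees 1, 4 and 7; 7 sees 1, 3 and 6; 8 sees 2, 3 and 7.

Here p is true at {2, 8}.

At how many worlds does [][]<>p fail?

8

1: successors {1, 4, 6}; []<>p there: 1:F, 4:F, 6:F. ✗
2: successors {2, 3, 4, 5, 6}; []<>p there: 2:F, 3:F, 4:F, 5:F, 6:F. ✗
3: successors {4, 5, 6, 8}; []<>p there: 4:F, 5:F, 6:F, 8:F. ✗
4: successors {4, 5, 7, 8}; []<>p there: 4:F, 5:F, 7:F, 8:F. ✗
5: successors {4, 5, 6}; []<>p there: 4:F, 5:F, 6:F. ✗
6: successors {1, 4, 7}; []<>p there: 1:F, 4:F, 7:F. ✗
7: successors {1, 3, 6}; []<>p there: 1:F, 3:F, 6:F. ✗
8: successors {2, 3, 7}; []<>p there: 2:F, 3:F, 7:F. ✗
Satisfying worlds: ∅.
So [][]<>p fails at the other 8 worlds.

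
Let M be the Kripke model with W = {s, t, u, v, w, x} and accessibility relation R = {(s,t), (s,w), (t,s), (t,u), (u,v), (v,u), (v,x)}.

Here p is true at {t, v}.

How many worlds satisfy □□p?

s: successors {t, w}; □p there: t:F, w:T. ✗
t: successors {s, u}; □p there: s:F, u:T. ✗
u: successors {v}; □p there: v:F. ✗
v: successors {u, x}; □p there: u:T, x:T. ✓
w: no successors, so □□p holds vacuously. ✓
x: no successors, so □□p holds vacuously. ✓
Satisfying worlds: {v, w, x}.

3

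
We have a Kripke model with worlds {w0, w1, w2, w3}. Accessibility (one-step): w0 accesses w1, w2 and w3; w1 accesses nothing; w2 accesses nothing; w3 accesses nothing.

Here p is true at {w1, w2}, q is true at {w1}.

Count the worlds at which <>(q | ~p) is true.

1

w0: successors {w1, w2, w3}; q | ~p there: w1:T, w2:F, w3:T. ✓
w1: no successors, so <>(q | ~p) fails. ✗
w2: no successors, so <>(q | ~p) fails. ✗
w3: no successors, so <>(q | ~p) fails. ✗
Satisfying worlds: {w0}.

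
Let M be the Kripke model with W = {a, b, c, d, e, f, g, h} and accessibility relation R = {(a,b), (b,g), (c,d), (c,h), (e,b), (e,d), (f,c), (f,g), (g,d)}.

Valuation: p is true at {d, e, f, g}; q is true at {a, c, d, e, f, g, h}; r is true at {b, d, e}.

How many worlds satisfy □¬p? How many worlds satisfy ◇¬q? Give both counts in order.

3 and 2

For □¬p:
a: successors {b}; ¬p there: b:T. ✓
b: successors {g}; ¬p there: g:F. ✗
c: successors {d, h}; ¬p there: d:F, h:T. ✗
d: no successors, so □¬p holds vacuously. ✓
e: successors {b, d}; ¬p there: b:T, d:F. ✗
f: successors {c, g}; ¬p there: c:T, g:F. ✗
g: successors {d}; ¬p there: d:F. ✗
h: no successors, so □¬p holds vacuously. ✓
— 3 worlds.
For ◇¬q:
a: successors {b}; ¬q there: b:T. ✓
b: successors {g}; ¬q there: g:F. ✗
c: successors {d, h}; ¬q there: d:F, h:F. ✗
d: no successors, so ◇¬q fails. ✗
e: successors {b, d}; ¬q there: b:T, d:F. ✓
f: successors {c, g}; ¬q there: c:F, g:F. ✗
g: successors {d}; ¬q there: d:F. ✗
h: no successors, so ◇¬q fails. ✗
— 2 worlds.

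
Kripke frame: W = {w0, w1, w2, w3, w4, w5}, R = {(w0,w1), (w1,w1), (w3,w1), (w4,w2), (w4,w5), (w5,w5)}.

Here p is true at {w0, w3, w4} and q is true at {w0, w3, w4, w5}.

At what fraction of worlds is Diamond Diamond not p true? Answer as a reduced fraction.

5/6

w0: successors {w1}; Diamond not p there: w1:T. ✓
w1: successors {w1}; Diamond not p there: w1:T. ✓
w2: no successors, so Diamond Diamond not p fails. ✗
w3: successors {w1}; Diamond not p there: w1:T. ✓
w4: successors {w2, w5}; Diamond not p there: w2:F, w5:T. ✓
w5: successors {w5}; Diamond not p there: w5:T. ✓
That's 5 of 6 worlds, so 5/6.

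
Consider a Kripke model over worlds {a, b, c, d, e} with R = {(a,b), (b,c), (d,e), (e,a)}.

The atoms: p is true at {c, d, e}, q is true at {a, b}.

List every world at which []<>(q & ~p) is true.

a: successors {b}; <>(q & ~p) there: b:F. ✗
b: successors {c}; <>(q & ~p) there: c:F. ✗
c: no successors, so []<>(q & ~p) holds vacuously. ✓
d: successors {e}; <>(q & ~p) there: e:T. ✓
e: successors {a}; <>(q & ~p) there: a:T. ✓

{c, d, e}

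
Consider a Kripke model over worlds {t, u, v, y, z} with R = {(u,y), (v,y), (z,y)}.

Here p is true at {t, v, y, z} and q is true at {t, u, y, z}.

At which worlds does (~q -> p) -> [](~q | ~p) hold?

t: ~q -> p is T, [](~q | ~p) is T. ✓
u: ~q -> p is T, [](~q | ~p) is F. ✗
v: ~q -> p is T, [](~q | ~p) is F. ✗
y: ~q -> p is T, [](~q | ~p) is T. ✓
z: ~q -> p is T, [](~q | ~p) is F. ✗

{t, y}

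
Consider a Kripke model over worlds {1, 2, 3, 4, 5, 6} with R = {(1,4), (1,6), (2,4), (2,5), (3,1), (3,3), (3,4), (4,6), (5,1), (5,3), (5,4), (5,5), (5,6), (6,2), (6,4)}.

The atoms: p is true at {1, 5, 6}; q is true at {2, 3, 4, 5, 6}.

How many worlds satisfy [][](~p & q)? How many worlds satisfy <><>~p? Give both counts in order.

1 and 6

For [][](~p & q):
1: successors {4, 6}; [](~p & q) there: 4:F, 6:T. ✗
2: successors {4, 5}; [](~p & q) there: 4:F, 5:F. ✗
3: successors {1, 3, 4}; [](~p & q) there: 1:F, 3:F, 4:F. ✗
4: successors {6}; [](~p & q) there: 6:T. ✓
5: successors {1, 3, 4, 5, 6}; [](~p & q) there: 1:F, 3:F, 4:F, 5:F, 6:T. ✗
6: successors {2, 4}; [](~p & q) there: 2:F, 4:F. ✗
— 1 world.
For <><>~p:
1: successors {4, 6}; <>~p there: 4:F, 6:T. ✓
2: successors {4, 5}; <>~p there: 4:F, 5:T. ✓
3: successors {1, 3, 4}; <>~p there: 1:T, 3:T, 4:F. ✓
4: successors {6}; <>~p there: 6:T. ✓
5: successors {1, 3, 4, 5, 6}; <>~p there: 1:T, 3:T, 4:F, 5:T, 6:T. ✓
6: successors {2, 4}; <>~p there: 2:T, 4:F. ✓
— 6 worlds.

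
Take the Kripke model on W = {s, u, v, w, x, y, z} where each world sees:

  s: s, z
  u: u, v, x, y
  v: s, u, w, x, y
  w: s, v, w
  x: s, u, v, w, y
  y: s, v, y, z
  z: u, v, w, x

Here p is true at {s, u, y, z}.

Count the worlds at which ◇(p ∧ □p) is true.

5

s: successors {s, z}; p ∧ □p there: s:T, z:F. ✓
u: successors {u, v, x, y}; p ∧ □p there: u:F, v:F, x:F, y:F. ✗
v: successors {s, u, w, x, y}; p ∧ □p there: s:T, u:F, w:F, x:F, y:F. ✓
w: successors {s, v, w}; p ∧ □p there: s:T, v:F, w:F. ✓
x: successors {s, u, v, w, y}; p ∧ □p there: s:T, u:F, v:F, w:F, y:F. ✓
y: successors {s, v, y, z}; p ∧ □p there: s:T, v:F, y:F, z:F. ✓
z: successors {u, v, w, x}; p ∧ □p there: u:F, v:F, w:F, x:F. ✗
Satisfying worlds: {s, v, w, x, y}.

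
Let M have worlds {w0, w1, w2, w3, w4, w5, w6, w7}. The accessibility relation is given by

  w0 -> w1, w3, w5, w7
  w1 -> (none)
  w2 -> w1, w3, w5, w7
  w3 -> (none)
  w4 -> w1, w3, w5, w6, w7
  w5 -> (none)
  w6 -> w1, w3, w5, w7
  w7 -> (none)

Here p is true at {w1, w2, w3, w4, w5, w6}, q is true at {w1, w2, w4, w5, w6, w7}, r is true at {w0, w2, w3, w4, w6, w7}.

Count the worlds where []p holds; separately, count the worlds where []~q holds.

4 and 4

For []p:
w0: successors {w1, w3, w5, w7}; p there: w1:T, w3:T, w5:T, w7:F. ✗
w1: no successors, so []p holds vacuously. ✓
w2: successors {w1, w3, w5, w7}; p there: w1:T, w3:T, w5:T, w7:F. ✗
w3: no successors, so []p holds vacuously. ✓
w4: successors {w1, w3, w5, w6, w7}; p there: w1:T, w3:T, w5:T, w6:T, w7:F. ✗
w5: no successors, so []p holds vacuously. ✓
w6: successors {w1, w3, w5, w7}; p there: w1:T, w3:T, w5:T, w7:F. ✗
w7: no successors, so []p holds vacuously. ✓
— 4 worlds.
For []~q:
w0: successors {w1, w3, w5, w7}; ~q there: w1:F, w3:T, w5:F, w7:F. ✗
w1: no successors, so []~q holds vacuously. ✓
w2: successors {w1, w3, w5, w7}; ~q there: w1:F, w3:T, w5:F, w7:F. ✗
w3: no successors, so []~q holds vacuously. ✓
w4: successors {w1, w3, w5, w6, w7}; ~q there: w1:F, w3:T, w5:F, w6:F, w7:F. ✗
w5: no successors, so []~q holds vacuously. ✓
w6: successors {w1, w3, w5, w7}; ~q there: w1:F, w3:T, w5:F, w7:F. ✗
w7: no successors, so []~q holds vacuously. ✓
— 4 worlds.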